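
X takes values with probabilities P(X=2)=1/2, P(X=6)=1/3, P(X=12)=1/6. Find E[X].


E[X] = sum(x * P(x))
= 2*1/2 + 6*1/3 + 12*1/6
= 5

5


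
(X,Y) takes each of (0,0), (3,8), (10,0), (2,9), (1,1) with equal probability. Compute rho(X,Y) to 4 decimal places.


Cov(X,Y) = -2.9200, Var(X) = 12.5600, Var(Y) = 16.2400
rho = Cov/(sqrt(VarX)*sqrt(VarY)) = -0.2045

-0.2045


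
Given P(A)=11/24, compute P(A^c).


P(A') = 1 - P(A) = 1 - 11/24 = 13/24

13/24


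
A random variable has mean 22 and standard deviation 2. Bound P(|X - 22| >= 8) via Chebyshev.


k = 8/2 = 4
Chebyshev: P(|X-mu| >= k*sigma) <= 1/k^2 = 1/4^2 = 1/16

1/16


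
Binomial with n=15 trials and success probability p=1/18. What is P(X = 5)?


P(X=5) = C(15,5) * p^5 * (1-p)^10
= 3003 * 1/1889568 * 2015993900449/3570467226624
= 2018009894349449/2248880205492486144

2018009894349449/2248880205492486144


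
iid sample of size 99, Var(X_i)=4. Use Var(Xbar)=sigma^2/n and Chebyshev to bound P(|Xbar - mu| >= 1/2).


Var(Xbar) = Var(X)/n = 4/99
Chebyshev: P(|Xbar-mu| >= 1/2) <= Var(Xbar)/(1/2)^2 = (4/99)/(1/4) = 16/99

16/99


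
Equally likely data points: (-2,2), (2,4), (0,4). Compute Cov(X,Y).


E[X]=0, E[Y]=10/3, E[XY]=4/3
Cov(X,Y) = E[XY] - E[X]E[Y] = 4/3 - 0*10/3 = 4/3

4/3


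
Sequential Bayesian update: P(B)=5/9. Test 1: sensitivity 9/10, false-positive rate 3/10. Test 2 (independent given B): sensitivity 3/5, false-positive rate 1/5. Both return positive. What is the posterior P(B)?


After test 1: P(+) = 9/10*5/9 + 3/10*4/9 = 19/30
P(B|+) = (1/2)/(19/30) = 15/19
After test 2 (use post1 as new prior): P(+) = 3/5*15/19 + 1/5*4/19 = 49/95
P(B|+,+) = (9/19)/(49/95) = 45/49

45/49


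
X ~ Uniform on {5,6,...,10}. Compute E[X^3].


E[X^3] = (1/6) * sum(x^3 for x=5..10)
= 2925/6 = 975/2

975/2


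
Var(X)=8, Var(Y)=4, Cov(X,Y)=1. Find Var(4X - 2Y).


Var(4X - 2Y) = 4^2*Var(X) + (-2)^2*Var(Y) + 2*4*(-2)*Cov(X,Y)
= 16*8 + 4*4 - 16*1
= 128 + 16 - 16 = 128

128


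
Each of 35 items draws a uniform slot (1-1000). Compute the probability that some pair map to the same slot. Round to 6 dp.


P(all different) = prod((1000-i)/1000 for i=0..34) = 0.547735
P(at least one match) = 1 - 0.547735 = 0.452265

0.452265


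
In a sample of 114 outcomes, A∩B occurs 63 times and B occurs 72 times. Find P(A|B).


P(A|B) = P(A∩B)/P(B) = (63/114)/(72/114) = 63/72 = 7/8

7/8


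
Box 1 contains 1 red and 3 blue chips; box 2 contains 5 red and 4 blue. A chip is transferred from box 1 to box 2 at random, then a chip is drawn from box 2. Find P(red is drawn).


P(transfer red) = 1/4; P(transfer blue) = 3/4
If red transferred: Urn II has 6 red of 10, so P(red|red moved) = 3/5
If blue transferred: Urn II has 5 red of 10, so P(red|blue moved) = 1/2
By total probability: P(red) = 1/4*3/5 + 3/4*1/2 = 21/40

21/40


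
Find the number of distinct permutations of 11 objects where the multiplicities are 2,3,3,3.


11! = 39916800
Denominator: 2!=2 * 3!=6 * 3!=6 * 3!=6
Coefficient = 39916800 / 432 = 92400

92400


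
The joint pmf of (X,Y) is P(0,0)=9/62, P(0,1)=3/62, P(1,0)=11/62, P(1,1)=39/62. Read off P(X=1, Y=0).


Read from table: P(X=1, Y=0) = 11/62

11/62


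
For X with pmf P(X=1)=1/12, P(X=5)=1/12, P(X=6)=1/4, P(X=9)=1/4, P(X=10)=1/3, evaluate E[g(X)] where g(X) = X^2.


E[X^2] = sum(g(x)*P(x))
= 1*1/12 + 25*1/12 + 36*1/4 + 81*1/4 + 100*1/3
= 259/4

259/4


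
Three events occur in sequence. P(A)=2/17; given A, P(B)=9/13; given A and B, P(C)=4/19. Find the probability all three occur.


P(A∩B∩C) = P(A) * P(B|A) * P(C|A∩B)
= 2/17 * 9/13 * 4/19
= 18/221 * 4/19 = 72/4199

72/4199


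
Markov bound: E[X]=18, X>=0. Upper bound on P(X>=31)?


Markov: P(X >= a) <= E[X]/a
P(X >= 31) <= 18/31

18/31


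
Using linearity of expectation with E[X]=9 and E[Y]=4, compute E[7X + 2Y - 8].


E[7X + 2Y - 8] = 7*E[X] + 2*E[Y] - 8
= (7)*(9) + (2)*(4) + (-8)
= 63 + 8 - 8 = 63

63


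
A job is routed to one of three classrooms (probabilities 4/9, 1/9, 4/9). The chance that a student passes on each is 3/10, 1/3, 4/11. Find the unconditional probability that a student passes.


P(A) = P(A|B1)P(B1) + P(A|B2)P(B2) + P(A|B3)P(B3)
= 3/10*4/9 + 1/3*1/9 + 4/11*4/9
= 2/15 + 1/27 + 16/99 = 493/1485

493/1485


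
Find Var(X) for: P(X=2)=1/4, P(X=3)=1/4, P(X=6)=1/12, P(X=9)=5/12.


E[X] = 11/2, E[X^2] = 40
Var(X) = E[X^2] - (E[X])^2 = 40 - (11/2)^2 = 39/4

39/4


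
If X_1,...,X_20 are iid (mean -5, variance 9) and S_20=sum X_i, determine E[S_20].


E[S_n] = n*E[X_1] = 20*-5 = -100

-100


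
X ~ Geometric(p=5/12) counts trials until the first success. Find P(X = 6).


P(X=6) = (1-p)^5 * p = (7/12)^5 * 5/12
= 16807/248832 * 5/12 = 84035/2985984

84035/2985984


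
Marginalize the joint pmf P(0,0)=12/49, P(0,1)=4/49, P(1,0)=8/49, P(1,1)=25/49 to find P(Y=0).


P(Y=0) = P(0,0)+P(1,0) = 12/49 + 8/49 = 20/49

20/49


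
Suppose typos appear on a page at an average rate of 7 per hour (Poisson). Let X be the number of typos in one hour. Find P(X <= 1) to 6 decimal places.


P(X<=1) = e^(-7)*7^0/0! + e^(-7)*7^1/1!
≈ 0.0009118820 + 0.0063831738
= 0.0072950558
≈ 0.007295

0.007295


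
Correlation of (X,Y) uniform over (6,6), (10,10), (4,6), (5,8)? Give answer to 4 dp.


Cov(X,Y) = 3.1250, Var(X) = 5.1875, Var(Y) = 2.7500
rho = Cov/(sqrt(VarX)*sqrt(VarY)) = 0.8274

0.8274


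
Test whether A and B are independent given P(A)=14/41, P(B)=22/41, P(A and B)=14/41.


P(A)*P(B) = 14/41*22/41 = 308/1681
P(A∩B) = 14/41 != 308/1681, so not independent

No, A and B are not independent


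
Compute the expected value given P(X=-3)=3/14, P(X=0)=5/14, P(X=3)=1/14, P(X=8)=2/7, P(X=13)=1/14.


E[X] = sum(x * P(x))
= -3*3/14 + 0*5/14 + 3*1/14 + 8*2/7 + 13*1/14
= 39/14

39/14


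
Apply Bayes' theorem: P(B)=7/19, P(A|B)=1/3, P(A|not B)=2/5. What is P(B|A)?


P(A) = P(A|B)P(B) + P(A|B')P(B') = 1/3*7/19 + 2/5*12/19 = 107/285
P(B|A) = P(A|B)P(B)/P(A) = (7/57)/(107/285) = 35/107

35/107


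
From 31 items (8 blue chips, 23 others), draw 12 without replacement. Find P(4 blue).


P(X=4) = C(8,4)*C(23,8) / C(31,12)
= 70*490314 / 141120525
= 34321980/141120525 = 14212/58435

14212/58435


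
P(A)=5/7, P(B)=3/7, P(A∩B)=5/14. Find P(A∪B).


P(A∪B) = P(A) + P(B) - P(A∩B)
= 5/7 + 3/7 - 5/14 = 11/14

11/14


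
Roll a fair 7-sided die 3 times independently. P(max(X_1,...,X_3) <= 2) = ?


P(max <= 2) = P(all X_i <= 2) = (P(X_1 <= 2))^3
= (2/7)^3 = 8/343

8/343


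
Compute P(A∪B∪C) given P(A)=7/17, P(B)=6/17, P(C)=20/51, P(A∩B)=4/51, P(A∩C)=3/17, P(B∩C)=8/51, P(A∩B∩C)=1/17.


P(A∪B∪C) = P(A)+P(B)+P(C) - P(AB)-P(AC)-P(BC) + P(ABC)
= 7/17+6/17+20/51 - 4/51-3/17-8/51 + 1/17
= 41/51

41/51


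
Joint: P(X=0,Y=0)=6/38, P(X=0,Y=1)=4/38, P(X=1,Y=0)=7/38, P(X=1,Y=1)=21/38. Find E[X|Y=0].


P(Y=0) = 13/38
E[X|Y=0] = (0*6 + 1*7)/13 = 7/13

7/13


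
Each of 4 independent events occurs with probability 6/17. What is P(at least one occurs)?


P(at least one) = 1 - P(none)
P(none) = (1 - 6/17)^4 = (11/17)^4 = 14641/83521
P(at least one) = 1 - 14641/83521 = 68880/83521

68880/83521


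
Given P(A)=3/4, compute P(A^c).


P(A') = 1 - P(A) = 1 - 3/4 = 1/4

1/4


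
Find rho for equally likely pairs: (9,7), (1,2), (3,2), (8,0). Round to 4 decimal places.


Cov(X,Y) = 3.3125, Var(X) = 11.1875, Var(Y) = 6.6875
rho = Cov/(sqrt(VarX)*sqrt(VarY)) = 0.3830

0.3830


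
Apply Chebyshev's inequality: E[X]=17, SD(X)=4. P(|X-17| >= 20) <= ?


k = 20/4 = 5
Chebyshev: P(|X-mu| >= k*sigma) <= 1/k^2 = 1/5^2 = 1/25

1/25


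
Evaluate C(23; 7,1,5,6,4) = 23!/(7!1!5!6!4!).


23! = 25852016738884976640000
Denominator: 7!=5040 * 1!=1 * 5!=120 * 6!=720 * 4!=24
Coefficient = 25852016738884976640000 / 10450944000 = 2473653742560

2473653742560


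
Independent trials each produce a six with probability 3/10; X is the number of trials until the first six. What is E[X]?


For geometric (trials until first success), E[X] = 1/p = 1/(3/10) = 10/3

10/3


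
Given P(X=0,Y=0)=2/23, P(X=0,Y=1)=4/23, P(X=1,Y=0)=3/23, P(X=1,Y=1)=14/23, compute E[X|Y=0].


P(Y=0) = 5/23
E[X|Y=0] = (0*2 + 1*3)/5 = 3/5

3/5


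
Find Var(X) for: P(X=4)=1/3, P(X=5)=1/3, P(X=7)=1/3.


E[X] = 16/3, E[X^2] = 30
Var(X) = E[X^2] - (E[X])^2 = 30 - (16/3)^2 = 14/9

14/9


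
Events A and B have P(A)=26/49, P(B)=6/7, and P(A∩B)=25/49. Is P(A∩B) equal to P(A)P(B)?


P(A)*P(B) = 26/49*6/7 = 156/343
P(A∩B) = 25/49 != 156/343, so not independent

No, A and B are not independent


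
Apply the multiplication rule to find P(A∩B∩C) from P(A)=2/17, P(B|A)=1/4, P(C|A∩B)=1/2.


P(A∩B∩C) = P(A) * P(B|A) * P(C|A∩B)
= 2/17 * 1/4 * 1/2
= 1/34 * 1/2 = 1/68

1/68


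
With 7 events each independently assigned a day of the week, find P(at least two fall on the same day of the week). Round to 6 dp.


P(all different) = prod((7-i)/7 for i=0..6) = 0.006120
P(at least one match) = 1 - 0.006120 = 0.993880

0.993880


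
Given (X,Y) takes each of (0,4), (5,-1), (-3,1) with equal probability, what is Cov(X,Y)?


E[X]=2/3, E[Y]=4/3, E[XY]=-8/3
Cov(X,Y) = E[XY] - E[X]E[Y] = -8/3 - 2/3*4/3 = -32/9

-32/9


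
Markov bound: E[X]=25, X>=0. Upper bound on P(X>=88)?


Markov: P(X >= a) <= E[X]/a
P(X >= 88) <= 25/88

25/88


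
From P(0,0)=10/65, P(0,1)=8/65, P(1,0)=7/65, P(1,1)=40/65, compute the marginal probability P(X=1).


P(X=1) = P(1,0)+P(1,1) = 7/65 + 40/65 = 47/65

47/65


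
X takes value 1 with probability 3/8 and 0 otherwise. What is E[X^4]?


For Bernoulli: X in {0,1}
E[X^4] = 0^4*(1-3/8) + 1^4*3/8 = 3/8

3/8


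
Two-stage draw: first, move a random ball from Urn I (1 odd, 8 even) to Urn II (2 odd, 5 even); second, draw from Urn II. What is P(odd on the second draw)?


P(transfer odd) = 1/9; P(transfer even) = 8/9
If odd transferred: Urn II has 3 odd of 8, so P(odd|odd moved) = 3/8
If even transferred: Urn II has 2 odd of 8, so P(odd|even moved) = 1/4
By total probability: P(odd) = 1/9*3/8 + 8/9*1/4 = 19/72

19/72


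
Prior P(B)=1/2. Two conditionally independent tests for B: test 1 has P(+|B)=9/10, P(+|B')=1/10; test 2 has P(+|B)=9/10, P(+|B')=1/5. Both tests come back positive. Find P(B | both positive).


After test 1: P(+) = 9/10*1/2 + 1/10*1/2 = 1/2
P(B|+) = (9/20)/(1/2) = 9/10
After test 2 (use post1 as new prior): P(+) = 9/10*9/10 + 1/5*1/10 = 83/100
P(B|+,+) = (81/100)/(83/100) = 81/83

81/83


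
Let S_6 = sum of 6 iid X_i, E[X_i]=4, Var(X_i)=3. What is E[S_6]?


E[S_n] = n*E[X_1] = 6*4 = 24

24


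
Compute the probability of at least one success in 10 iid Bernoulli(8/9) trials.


P(at least one) = 1 - P(none)
P(none) = (1 - 8/9)^10 = (1/9)^10 = 1/3486784401
P(at least one) = 1 - 1/3486784401 = 3486784400/3486784401

3486784400/3486784401


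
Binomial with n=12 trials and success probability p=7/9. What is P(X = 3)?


P(X=3) = C(12,3) * p^3 * (1-p)^9
= 220 * 343/729 * 512/387420489
= 38635520/282429536481

38635520/282429536481


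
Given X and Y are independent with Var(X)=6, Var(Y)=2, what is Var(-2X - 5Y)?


Independence => Cov(X,Y)=0
Var(-2X - 5Y) = (-2)^2*Var(X) + (-5)^2*Var(Y)
= 4*6 + 25*2 = 74

74


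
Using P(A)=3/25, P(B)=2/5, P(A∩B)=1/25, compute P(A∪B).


P(A∪B) = P(A) + P(B) - P(A∩B)
= 3/25 + 2/5 - 1/25 = 12/25

12/25


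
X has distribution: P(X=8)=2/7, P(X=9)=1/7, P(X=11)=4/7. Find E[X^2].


E[X^2] = sum(g(x)*P(x))
= 64*2/7 + 81*1/7 + 121*4/7
= 99

99


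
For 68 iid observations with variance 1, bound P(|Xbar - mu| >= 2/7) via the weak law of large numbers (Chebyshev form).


Var(Xbar) = Var(X)/n = 1/68
Chebyshev: P(|Xbar-mu| >= 2/7) <= Var(Xbar)/(2/7)^2 = (1/68)/(4/49) = 49/272

49/272


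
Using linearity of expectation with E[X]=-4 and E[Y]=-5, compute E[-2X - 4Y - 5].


E[-2X - 4Y - 5] = -2*E[X] - 4*E[Y] - 5
= (-2)*(-4) + (-4)*(-5) + (-5)
= 8 + 20 - 5 = 23

23


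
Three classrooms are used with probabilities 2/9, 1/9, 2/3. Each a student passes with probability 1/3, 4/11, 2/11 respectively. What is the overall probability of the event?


P(A) = P(A|B1)P(B1) + P(A|B2)P(B2) + P(A|B3)P(B3)
= 1/3*2/9 + 4/11*1/9 + 2/11*2/3
= 2/27 + 4/99 + 4/33 = 70/297

70/297


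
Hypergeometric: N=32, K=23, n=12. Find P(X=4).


P(X=4) = C(23,4)*C(9,8) / C(32,12)
= 8855*9 / 225792840
= 79695/225792840 = 33/93496

33/93496


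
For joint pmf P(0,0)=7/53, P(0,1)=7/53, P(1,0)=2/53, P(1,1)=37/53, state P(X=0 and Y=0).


Read from table: P(X=0, Y=0) = 7/53

7/53


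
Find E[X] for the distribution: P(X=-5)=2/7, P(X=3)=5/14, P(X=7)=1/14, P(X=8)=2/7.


E[X] = sum(x * P(x))
= -5*2/7 + 3*5/14 + 7*1/14 + 8*2/7
= 17/7

17/7


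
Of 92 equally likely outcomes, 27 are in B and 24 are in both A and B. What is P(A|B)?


P(A|B) = P(A∩B)/P(B) = (24/92)/(27/92) = 24/27 = 8/9

8/9


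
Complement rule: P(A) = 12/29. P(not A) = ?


P(A') = 1 - P(A) = 1 - 12/29 = 17/29

17/29


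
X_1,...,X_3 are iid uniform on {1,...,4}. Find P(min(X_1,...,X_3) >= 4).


P(min >= 4) = P(all X_i >= 4) = (P(X_1 >= 4))^3
= (1/4)^3 = 1/64

1/64


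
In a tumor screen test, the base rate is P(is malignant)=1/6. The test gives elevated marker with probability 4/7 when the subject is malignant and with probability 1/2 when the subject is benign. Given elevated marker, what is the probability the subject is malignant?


P(A) = P(A|B)P(B) + P(A|B')P(B') = 4/7*1/6 + 1/2*5/6 = 43/84
P(B|A) = P(A|B)P(B)/P(A) = (2/21)/(43/84) = 8/43

8/43


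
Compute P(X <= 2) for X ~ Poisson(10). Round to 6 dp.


P(X<=2) = e^(-10)*10^0/0! + e^(-10)*10^1/1! + e^(-10)*10^2/2!
≈ 0.0000453999 + 0.0004539993 + 0.0022699965
= 0.0027693957
≈ 0.002769

0.002769


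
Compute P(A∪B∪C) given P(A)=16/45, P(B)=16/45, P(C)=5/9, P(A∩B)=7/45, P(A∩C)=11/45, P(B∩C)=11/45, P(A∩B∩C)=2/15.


P(A∪B∪C) = P(A)+P(B)+P(C) - P(AB)-P(AC)-P(BC) + P(ABC)
= 16/45+16/45+5/9 - 7/45-11/45-11/45 + 2/15
= 34/45

34/45


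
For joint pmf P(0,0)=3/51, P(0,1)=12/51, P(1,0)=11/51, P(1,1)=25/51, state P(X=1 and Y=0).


Read from table: P(X=1, Y=0) = 11/51

11/51


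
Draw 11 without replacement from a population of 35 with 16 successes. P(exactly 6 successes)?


P(X=6) = C(16,6)*C(19,5) / C(35,11)
= 8008*11628 / 417225900
= 93117024/417225900 = 5016/22475

5016/22475


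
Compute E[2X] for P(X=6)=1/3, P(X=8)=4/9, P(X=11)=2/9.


E[2X] = sum(g(x)*P(x))
= 12*1/3 + 16*4/9 + 22*2/9
= 16

16


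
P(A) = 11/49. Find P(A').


P(A') = 1 - P(A) = 1 - 11/49 = 38/49

38/49


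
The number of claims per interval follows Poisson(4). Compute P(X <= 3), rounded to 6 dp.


P(X<=3) = e^(-4)*4^0/0! + e^(-4)*4^1/1! + e^(-4)*4^2/2! + e^(-4)*4^3/3!
≈ 0.0183156389 + 0.0732625556 + 0.1465251111 + 0.1953668148
= 0.4334701204
≈ 0.433470

0.433470


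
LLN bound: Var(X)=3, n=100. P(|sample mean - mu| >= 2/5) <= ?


Var(Xbar) = Var(X)/n = 3/100
Chebyshev: P(|Xbar-mu| >= 2/5) <= Var(Xbar)/(2/5)^2 = (3/100)/(4/25) = 3/16

3/16


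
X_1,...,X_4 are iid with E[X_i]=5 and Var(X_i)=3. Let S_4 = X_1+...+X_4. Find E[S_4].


E[S_n] = n*E[X_1] = 4*5 = 20

20


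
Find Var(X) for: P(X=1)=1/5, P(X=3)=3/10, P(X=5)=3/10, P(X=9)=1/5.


E[X] = 22/5, E[X^2] = 133/5
Var(X) = E[X^2] - (E[X])^2 = 133/5 - (22/5)^2 = 181/25

181/25


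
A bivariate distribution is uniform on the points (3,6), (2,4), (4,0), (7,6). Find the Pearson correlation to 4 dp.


Cov(X,Y) = 1.0000, Var(X) = 3.5000, Var(Y) = 6.0000
rho = Cov/(sqrt(VarX)*sqrt(VarY)) = 0.2182

0.2182


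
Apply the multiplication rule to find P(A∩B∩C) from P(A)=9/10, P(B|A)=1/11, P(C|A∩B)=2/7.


P(A∩B∩C) = P(A) * P(B|A) * P(C|A∩B)
= 9/10 * 1/11 * 2/7
= 9/110 * 2/7 = 9/385

9/385


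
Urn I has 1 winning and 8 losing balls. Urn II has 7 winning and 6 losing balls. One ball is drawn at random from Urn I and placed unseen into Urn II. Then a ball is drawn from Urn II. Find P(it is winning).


P(transfer winning) = 1/9; P(transfer losing) = 8/9
If winning transferred: Urn II has 8 winning of 14, so P(winning|winning moved) = 4/7
If losing transferred: Urn II has 7 winning of 14, so P(winning|losing moved) = 1/2
By total probability: P(winning) = 1/9*4/7 + 8/9*1/2 = 32/63

32/63


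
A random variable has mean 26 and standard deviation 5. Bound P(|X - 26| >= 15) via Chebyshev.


k = 15/5 = 3
Chebyshev: P(|X-mu| >= k*sigma) <= 1/k^2 = 1/3^2 = 1/9

1/9


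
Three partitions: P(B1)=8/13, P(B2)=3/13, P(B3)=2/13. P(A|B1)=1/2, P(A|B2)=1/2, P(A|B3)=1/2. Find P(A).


P(A) = P(A|B1)P(B1) + P(A|B2)P(B2) + P(A|B3)P(B3)
= 1/2*8/13 + 1/2*3/13 + 1/2*2/13
= 4/13 + 3/26 + 1/13 = 1/2

1/2


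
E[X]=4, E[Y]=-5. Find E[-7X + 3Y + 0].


E[-7X + 3Y + 0] = -7*E[X] + 3*E[Y] + 0
= (-7)*(4) + (3)*(-5) + (0)
= -28 - 15 + 0 = -43

-43


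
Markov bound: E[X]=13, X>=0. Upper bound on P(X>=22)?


Markov: P(X >= a) <= E[X]/a
P(X >= 22) <= 13/22

13/22


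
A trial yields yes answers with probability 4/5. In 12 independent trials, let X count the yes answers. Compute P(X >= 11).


P(X>=11) = P(X=11) + P(X=12)
= 50331648/244140625 + 16777216/244140625
= 67108864/244140625

67108864/244140625


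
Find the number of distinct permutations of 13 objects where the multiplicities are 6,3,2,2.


13! = 6227020800
Denominator: 6!=720 * 3!=6 * 2!=2 * 2!=2
Coefficient = 6227020800 / 17280 = 360360

360360


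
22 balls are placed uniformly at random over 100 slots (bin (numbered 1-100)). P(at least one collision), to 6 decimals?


P(all different) = prod((100-i)/100 for i=0..21) = 0.082412
P(at least one match) = 1 - 0.082412 = 0.917588

0.917588


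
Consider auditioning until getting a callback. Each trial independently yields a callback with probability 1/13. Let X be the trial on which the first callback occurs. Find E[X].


For geometric (trials until first success), E[X] = 1/p = 1/(1/13) = 13

13


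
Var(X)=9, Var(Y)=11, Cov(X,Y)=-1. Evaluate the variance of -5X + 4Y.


Var(-5X + 4Y) = (-5)^2*Var(X) + 4^2*Var(Y) + 2*(-5)*4*Cov(X,Y)
= 25*9 + 16*11 - 40*(-1)
= 225 + 176 + 40 = 441

441


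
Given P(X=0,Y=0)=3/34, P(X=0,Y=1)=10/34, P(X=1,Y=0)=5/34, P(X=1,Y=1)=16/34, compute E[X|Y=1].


P(Y=1) = 26/34
E[X|Y=1] = (0*10 + 1*16)/26 = 16/26 = 8/13

8/13


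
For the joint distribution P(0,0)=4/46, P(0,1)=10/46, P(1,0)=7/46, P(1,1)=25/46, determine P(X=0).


P(X=0) = P(0,0)+P(0,1) = 4/46 + 10/46 = 14/46 = 7/23

7/23


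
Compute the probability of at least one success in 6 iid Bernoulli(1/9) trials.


P(at least one) = 1 - P(none)
P(none) = (1 - 1/9)^6 = (8/9)^6 = 262144/531441
P(at least one) = 1 - 262144/531441 = 269297/531441

269297/531441


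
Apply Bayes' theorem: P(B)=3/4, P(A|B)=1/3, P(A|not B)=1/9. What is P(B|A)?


P(A) = P(A|B)P(B) + P(A|B')P(B') = 1/3*3/4 + 1/9*1/4 = 5/18
P(B|A) = P(A|B)P(B)/P(A) = (1/4)/(5/18) = 9/10

9/10


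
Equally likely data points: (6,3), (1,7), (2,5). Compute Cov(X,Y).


E[X]=3, E[Y]=5, E[XY]=35/3
Cov(X,Y) = E[XY] - E[X]E[Y] = 35/3 - 3*5 = -10/3

-10/3


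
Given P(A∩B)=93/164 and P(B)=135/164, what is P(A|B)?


P(A|B) = P(A∩B)/P(B) = (93/164)/(135/164) = 93/135 = 31/45

31/45


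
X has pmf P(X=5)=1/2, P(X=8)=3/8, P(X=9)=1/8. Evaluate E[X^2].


E[X^2] = sum(x^2 * P(x))
= 25*1/2 + 64*3/8 + 81*1/8
= 373/8

373/8


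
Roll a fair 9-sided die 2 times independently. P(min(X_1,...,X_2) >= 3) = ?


P(min >= 3) = P(all X_i >= 3) = (P(X_1 >= 3))^2
= (7/9)^2 = 49/81

49/81


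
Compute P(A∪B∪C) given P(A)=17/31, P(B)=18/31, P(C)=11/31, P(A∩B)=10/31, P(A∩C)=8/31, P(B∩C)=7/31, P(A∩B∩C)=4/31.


P(A∪B∪C) = P(A)+P(B)+P(C) - P(AB)-P(AC)-P(BC) + P(ABC)
= 17/31+18/31+11/31 - 10/31-8/31-7/31 + 4/31
= 25/31

25/31


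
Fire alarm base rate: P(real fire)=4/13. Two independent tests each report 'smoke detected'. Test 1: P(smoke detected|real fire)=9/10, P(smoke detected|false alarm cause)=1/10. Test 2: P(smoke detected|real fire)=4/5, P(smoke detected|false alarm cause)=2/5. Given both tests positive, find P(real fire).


After test 1: P(+) = 9/10*4/13 + 1/10*9/13 = 9/26
P(B|+) = (18/65)/(9/26) = 4/5
After test 2 (use post1 as new prior): P(+) = 4/5*4/5 + 2/5*1/5 = 18/25
P(B|+,+) = (16/25)/(18/25) = 8/9

8/9


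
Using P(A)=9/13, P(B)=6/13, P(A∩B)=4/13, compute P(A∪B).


P(A∪B) = P(A) + P(B) - P(A∩B)
= 9/13 + 6/13 - 4/13 = 11/13

11/13


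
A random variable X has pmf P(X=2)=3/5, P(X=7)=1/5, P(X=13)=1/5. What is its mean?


E[X] = sum(x * P(x))
= 2*3/5 + 7*1/5 + 13*1/5
= 26/5

26/5


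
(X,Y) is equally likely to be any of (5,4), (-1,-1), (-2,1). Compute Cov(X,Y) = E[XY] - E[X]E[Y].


E[X]=2/3, E[Y]=4/3, E[XY]=19/3
Cov(X,Y) = E[XY] - E[X]E[Y] = 19/3 - 2/3*4/3 = 49/9

49/9


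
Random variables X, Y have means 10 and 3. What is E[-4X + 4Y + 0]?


E[-4X + 4Y + 0] = -4*E[X] + 4*E[Y] + 0
= (-4)*(10) + (4)*(3) + (0)
= -40 + 12 + 0 = -28

-28


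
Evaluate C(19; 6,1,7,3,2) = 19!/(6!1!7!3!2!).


19! = 121645100408832000
Denominator: 6!=720 * 1!=1 * 7!=5040 * 3!=6 * 2!=2
Coefficient = 121645100408832000 / 43545600 = 2793510720

2793510720


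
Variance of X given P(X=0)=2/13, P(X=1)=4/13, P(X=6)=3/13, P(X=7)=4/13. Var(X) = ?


E[X] = 50/13, E[X^2] = 308/13
Var(X) = E[X^2] - (E[X])^2 = 308/13 - (50/13)^2 = 1504/169

1504/169


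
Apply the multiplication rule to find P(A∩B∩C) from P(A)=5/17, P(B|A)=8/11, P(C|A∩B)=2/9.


P(A∩B∩C) = P(A) * P(B|A) * P(C|A∩B)
= 5/17 * 8/11 * 2/9
= 40/187 * 2/9 = 80/1683

80/1683


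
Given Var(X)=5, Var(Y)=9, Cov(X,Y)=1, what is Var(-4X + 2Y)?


Var(-4X + 2Y) = (-4)^2*Var(X) + 2^2*Var(Y) + 2*(-4)*2*Cov(X,Y)
= 16*5 + 4*9 - 16*1
= 80 + 36 - 16 = 100

100


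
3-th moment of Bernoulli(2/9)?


For Bernoulli: X in {0,1}
E[X^3] = 0^3*(1-2/9) + 1^3*2/9 = 2/9

2/9


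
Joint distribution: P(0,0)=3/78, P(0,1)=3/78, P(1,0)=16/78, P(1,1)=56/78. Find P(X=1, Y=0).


Read from table: P(X=1, Y=0) = 16/78 = 8/39

8/39


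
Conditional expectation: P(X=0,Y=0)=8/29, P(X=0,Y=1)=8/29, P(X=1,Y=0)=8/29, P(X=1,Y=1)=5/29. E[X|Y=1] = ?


P(Y=1) = 13/29
E[X|Y=1] = (0*8 + 1*5)/13 = 5/13

5/13


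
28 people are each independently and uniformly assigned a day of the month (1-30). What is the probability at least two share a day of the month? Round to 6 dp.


P(all different) = prod((30-i)/30 for i=0..27) = 0.000000
P(at least one match) = 1 - 0.000000 = 1.000000

1.000000


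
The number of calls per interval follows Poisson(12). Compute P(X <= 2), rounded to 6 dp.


P(X<=2) = e^(-12)*12^0/0! + e^(-12)*12^1/1! + e^(-12)*12^2/2!
≈ 0.0000061442 + 0.0000737305 + 0.0004423833
= 0.0005222580
≈ 0.000522

0.000522


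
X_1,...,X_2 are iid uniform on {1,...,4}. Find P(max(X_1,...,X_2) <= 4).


P(max <= 4) = P(all X_i <= 4) = (P(X_1 <= 4))^2
= (4/4)^2 = 1^2 = 1

1


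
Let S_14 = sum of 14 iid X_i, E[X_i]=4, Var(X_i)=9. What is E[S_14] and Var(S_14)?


E[S_n] = n*mu = 14*4 = 56
Var(S_n) = n*sigma^2 = 14*9 = 126

E[S_14]=56, Var(S_14)=126


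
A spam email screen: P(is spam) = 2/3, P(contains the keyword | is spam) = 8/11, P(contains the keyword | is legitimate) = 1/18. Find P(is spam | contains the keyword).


P(A) = P(A|B)P(B) + P(A|B')P(B') = 8/11*2/3 + 1/18*1/3 = 299/594
P(B|A) = P(A|B)P(B)/P(A) = (16/33)/(299/594) = 288/299

288/299


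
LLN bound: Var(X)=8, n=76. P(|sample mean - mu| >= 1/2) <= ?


Var(Xbar) = Var(X)/n = 8/76
Chebyshev: P(|Xbar-mu| >= 1/2) <= Var(Xbar)/(1/2)^2 = (2/19)/(1/4) = 8/19

8/19


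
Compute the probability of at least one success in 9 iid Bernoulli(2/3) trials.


P(at least one) = 1 - P(none)
P(none) = (1 - 2/3)^9 = (1/3)^9 = 1/19683
P(at least one) = 1 - 1/19683 = 19682/19683

19682/19683


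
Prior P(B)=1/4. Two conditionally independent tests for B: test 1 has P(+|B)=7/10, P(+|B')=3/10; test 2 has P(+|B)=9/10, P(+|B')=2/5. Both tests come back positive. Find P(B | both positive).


After test 1: P(+) = 7/10*1/4 + 3/10*3/4 = 2/5
P(B|+) = (7/40)/(2/5) = 7/16
After test 2 (use post1 as new prior): P(+) = 9/10*7/16 + 2/5*9/16 = 99/160
P(B|+,+) = (63/160)/(99/160) = 7/11

7/11


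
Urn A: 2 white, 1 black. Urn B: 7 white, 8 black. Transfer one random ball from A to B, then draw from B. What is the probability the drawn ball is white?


P(transfer white) = 2/3; P(transfer black) = 1/3
If white transferred: Urn II has 8 white of 16, so P(white|white moved) = 1/2
If black transferred: Urn II has 7 white of 16, so P(white|black moved) = 7/16
By total probability: P(white) = 2/3*1/2 + 1/3*7/16 = 23/48

23/48


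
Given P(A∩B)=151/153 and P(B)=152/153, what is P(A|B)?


P(A|B) = P(A∩B)/P(B) = (151/153)/(152/153) = 151/152

151/152


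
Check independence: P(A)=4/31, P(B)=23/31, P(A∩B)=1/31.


P(A)*P(B) = 4/31*23/31 = 92/961
P(A∩B) = 1/31 != 92/961, so not independent

No, A and B are not independent


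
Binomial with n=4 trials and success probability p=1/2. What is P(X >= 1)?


P(X>=1) = P(X=1) + P(X=2) + P(X=3) + P(X=4)
= 1/4 + 3/8 + 1/4 + 1/16
= 15/16

15/16


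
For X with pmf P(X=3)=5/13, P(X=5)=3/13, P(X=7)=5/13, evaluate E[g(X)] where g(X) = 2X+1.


E[2X+1] = sum(g(x)*P(x))
= 7*5/13 + 11*3/13 + 15*5/13
= 11

11


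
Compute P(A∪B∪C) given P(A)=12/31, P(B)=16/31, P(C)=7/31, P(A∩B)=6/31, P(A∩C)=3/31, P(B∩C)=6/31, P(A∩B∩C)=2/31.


P(A∪B∪C) = P(A)+P(B)+P(C) - P(AB)-P(AC)-P(BC) + P(ABC)
= 12/31+16/31+7/31 - 6/31-3/31-6/31 + 2/31
= 22/31

22/31


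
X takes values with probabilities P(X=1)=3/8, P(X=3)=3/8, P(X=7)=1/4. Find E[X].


E[X] = sum(x * P(x))
= 1*3/8 + 3*3/8 + 7*1/4
= 13/4

13/4


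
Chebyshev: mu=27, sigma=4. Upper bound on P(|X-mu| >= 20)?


k = 20/4 = 5
Chebyshev: P(|X-mu| >= k*sigma) <= 1/k^2 = 1/5^2 = 1/25

1/25


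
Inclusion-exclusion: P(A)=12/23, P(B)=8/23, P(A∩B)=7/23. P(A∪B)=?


P(A∪B) = P(A) + P(B) - P(A∩B)
= 12/23 + 8/23 - 7/23 = 13/23

13/23


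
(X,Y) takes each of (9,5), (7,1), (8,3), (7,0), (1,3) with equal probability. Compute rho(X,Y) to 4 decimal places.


Cov(X,Y) = 0.4400, Var(X) = 7.8400, Var(Y) = 3.0400
rho = Cov/(sqrt(VarX)*sqrt(VarY)) = 0.0901

0.0901


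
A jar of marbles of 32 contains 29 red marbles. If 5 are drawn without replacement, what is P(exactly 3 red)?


P(X=3) = C(29,3)*C(3,2) / C(32,5)
= 3654*3 / 201376
= 10962/201376 = 27/496

27/496


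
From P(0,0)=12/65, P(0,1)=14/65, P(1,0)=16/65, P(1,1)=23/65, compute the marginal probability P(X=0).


P(X=0) = P(0,0)+P(0,1) = 12/65 + 14/65 = 26/65 = 2/5

2/5


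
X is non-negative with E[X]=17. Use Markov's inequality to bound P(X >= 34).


Markov: P(X >= a) <= E[X]/a
P(X >= 34) <= 17/34 = 1/2

1/2


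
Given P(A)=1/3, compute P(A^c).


P(A') = 1 - P(A) = 1 - 1/3 = 2/3

2/3


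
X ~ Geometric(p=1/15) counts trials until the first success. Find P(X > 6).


P(X > 6) = P(first 6 trials all fail) = (1-p)^6 = (14/15)^6 = 7529536/11390625

7529536/11390625


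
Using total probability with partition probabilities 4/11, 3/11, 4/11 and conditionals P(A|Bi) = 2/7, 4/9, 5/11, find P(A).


P(A) = P(A|B1)P(B1) + P(A|B2)P(B2) + P(A|B3)P(B3)
= 2/7*4/11 + 4/9*3/11 + 5/11*4/11
= 8/77 + 4/33 + 20/121 = 992/2541

992/2541


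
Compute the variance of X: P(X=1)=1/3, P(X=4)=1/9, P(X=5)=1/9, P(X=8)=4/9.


E[X] = 44/9, E[X^2] = 100/3
Var(X) = E[X^2] - (E[X])^2 = 100/3 - (44/9)^2 = 764/81

764/81


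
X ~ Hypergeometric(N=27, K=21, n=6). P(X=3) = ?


P(X=3) = C(21,3)*C(6,3) / C(27,6)
= 1330*20 / 296010
= 26600/296010 = 2660/29601

2660/29601


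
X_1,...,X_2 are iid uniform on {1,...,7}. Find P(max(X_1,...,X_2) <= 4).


P(max <= 4) = P(all X_i <= 4) = (P(X_1 <= 4))^2
= (4/7)^2 = 16/49

16/49


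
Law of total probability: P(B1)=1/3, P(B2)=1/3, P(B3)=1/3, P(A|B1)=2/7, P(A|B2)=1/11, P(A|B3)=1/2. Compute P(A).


P(A) = P(A|B1)P(B1) + P(A|B2)P(B2) + P(A|B3)P(B3)
= 2/7*1/3 + 1/11*1/3 + 1/2*1/3
= 2/21 + 1/33 + 1/6 = 45/154

45/154


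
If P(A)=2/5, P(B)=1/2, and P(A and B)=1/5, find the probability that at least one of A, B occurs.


P(A∪B) = P(A) + P(B) - P(A∩B)
= 2/5 + 1/2 - 1/5 = 7/10

7/10


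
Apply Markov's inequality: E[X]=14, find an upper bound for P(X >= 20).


Markov: P(X >= a) <= E[X]/a
P(X >= 20) <= 14/20 = 7/10

7/10


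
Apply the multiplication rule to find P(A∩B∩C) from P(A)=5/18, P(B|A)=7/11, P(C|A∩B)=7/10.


P(A∩B∩C) = P(A) * P(B|A) * P(C|A∩B)
= 5/18 * 7/11 * 7/10
= 35/198 * 7/10 = 49/396

49/396


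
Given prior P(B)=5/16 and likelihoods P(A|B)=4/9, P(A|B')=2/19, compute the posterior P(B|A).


P(A) = P(A|B)P(B) + P(A|B')P(B') = 4/9*5/16 + 2/19*11/16 = 289/1368
P(B|A) = P(A|B)P(B)/P(A) = (5/36)/(289/1368) = 190/289

190/289


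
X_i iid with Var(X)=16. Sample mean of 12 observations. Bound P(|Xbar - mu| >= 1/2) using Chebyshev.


Var(Xbar) = Var(X)/n = 16/12
Chebyshev: P(|Xbar-mu| >= 1/2) <= Var(Xbar)/(1/2)^2 = (4/3)/(1/4) = 16/3
Bound exceeds 1, so trivial bound: 1

1


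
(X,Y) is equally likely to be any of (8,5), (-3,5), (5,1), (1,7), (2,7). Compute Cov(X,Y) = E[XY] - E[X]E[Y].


E[X]=13/5, E[Y]=5, E[XY]=51/5
Cov(X,Y) = E[XY] - E[X]E[Y] = 51/5 - 13/5*5 = -14/5

-14/5


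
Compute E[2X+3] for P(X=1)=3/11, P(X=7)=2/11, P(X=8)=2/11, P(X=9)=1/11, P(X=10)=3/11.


E[2X+3] = sum(g(x)*P(x))
= 5*3/11 + 17*2/11 + 19*2/11 + 21*1/11 + 23*3/11
= 177/11

177/11


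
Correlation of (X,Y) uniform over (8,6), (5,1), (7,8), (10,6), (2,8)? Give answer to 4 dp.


Cov(X,Y) = -0.1200, Var(X) = 7.4400, Var(Y) = 6.5600
rho = Cov/(sqrt(VarX)*sqrt(VarY)) = -0.0172

-0.0172


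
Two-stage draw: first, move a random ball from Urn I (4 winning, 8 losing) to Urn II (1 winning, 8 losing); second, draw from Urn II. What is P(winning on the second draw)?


P(transfer winning) = 4/12 = 1/3; P(transfer losing) = 2/3
If winning transferred: Urn II has 2 winning of 10, so P(winning|winning moved) = 1/5
If losing transferred: Urn II has 1 winning of 10, so P(winning|losing moved) = 1/10
By total probability: P(winning) = 1/3*1/5 + 2/3*1/10 = 2/15

2/15


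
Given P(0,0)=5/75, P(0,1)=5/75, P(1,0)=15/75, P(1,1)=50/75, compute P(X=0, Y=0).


Read from table: P(X=0, Y=0) = 5/75 = 1/15

1/15


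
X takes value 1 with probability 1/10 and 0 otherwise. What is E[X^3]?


For Bernoulli: X in {0,1}
E[X^3] = 0^3*(1-1/10) + 1^3*1/10 = 1/10

1/10


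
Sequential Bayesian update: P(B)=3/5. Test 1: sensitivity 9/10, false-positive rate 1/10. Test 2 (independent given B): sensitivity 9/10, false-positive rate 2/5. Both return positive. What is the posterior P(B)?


After test 1: P(+) = 9/10*3/5 + 1/10*2/5 = 29/50
P(B|+) = (27/50)/(29/50) = 27/29
After test 2 (use post1 as new prior): P(+) = 9/10*27/29 + 2/5*2/29 = 251/290
P(B|+,+) = (243/290)/(251/290) = 243/251

243/251


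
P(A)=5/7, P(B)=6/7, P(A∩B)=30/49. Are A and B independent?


P(A)*P(B) = 5/7*6/7 = 30/49
P(A∩B) = 30/49, which equals P(A)P(B), so independent

Yes, A and B are independent


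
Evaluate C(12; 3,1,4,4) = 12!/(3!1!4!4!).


12! = 479001600
Denominator: 3!=6 * 1!=1 * 4!=24 * 4!=24
Coefficient = 479001600 / 3456 = 138600

138600


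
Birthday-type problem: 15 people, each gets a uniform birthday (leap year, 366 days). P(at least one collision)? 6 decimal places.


P(all different) = prod((366-i)/366 for i=0..14) = 0.747702
P(at least one match) = 1 - 0.747702 = 0.252298

0.252298


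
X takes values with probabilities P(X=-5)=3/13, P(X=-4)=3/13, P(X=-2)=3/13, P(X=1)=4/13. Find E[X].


E[X] = sum(x * P(x))
= -5*3/13 - 4*3/13 - 2*3/13 + 1*4/13
= -29/13

-29/13


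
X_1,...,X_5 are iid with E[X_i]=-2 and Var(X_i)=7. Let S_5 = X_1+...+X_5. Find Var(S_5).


By independence, Var(S_n) = n*Var(X_1) = 5*7 = 35

35


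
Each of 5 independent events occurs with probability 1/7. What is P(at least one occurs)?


P(at least one) = 1 - P(none)
P(none) = (1 - 1/7)^5 = (6/7)^5 = 7776/16807
P(at least one) = 1 - 7776/16807 = 9031/16807

9031/16807


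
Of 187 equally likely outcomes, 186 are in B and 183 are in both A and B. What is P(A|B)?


P(A|B) = P(A∩B)/P(B) = (183/187)/(186/187) = 183/186 = 61/62

61/62


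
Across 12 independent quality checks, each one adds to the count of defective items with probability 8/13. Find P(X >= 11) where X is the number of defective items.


P(X>=11) = P(X=11) + P(X=12)
= 515396075520/23298085122481 + 68719476736/23298085122481
= 584115552256/23298085122481

584115552256/23298085122481


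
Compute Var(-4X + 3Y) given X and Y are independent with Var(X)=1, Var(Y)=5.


Independence => Cov(X,Y)=0
Var(-4X + 3Y) = (-4)^2*Var(X) + 3^2*Var(Y)
= 16*1 + 9*5 = 61

61


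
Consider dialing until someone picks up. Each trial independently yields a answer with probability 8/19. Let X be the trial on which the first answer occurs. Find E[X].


For geometric (trials until first success), E[X] = 1/p = 1/(8/19) = 19/8

19/8


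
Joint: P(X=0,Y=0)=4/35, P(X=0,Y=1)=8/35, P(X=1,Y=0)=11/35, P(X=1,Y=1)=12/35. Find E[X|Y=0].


P(Y=0) = 15/35
E[X|Y=0] = (0*4 + 1*11)/15 = 11/15

11/15


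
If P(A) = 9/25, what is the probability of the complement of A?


P(A') = 1 - P(A) = 1 - 9/25 = 16/25

16/25


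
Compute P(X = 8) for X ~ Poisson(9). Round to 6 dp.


P(X=8) = e^(-9) * 9^8 / 8!
≈ 0.0001234098041 * 43046721 / 40320
≈ 0.131756

0.131756


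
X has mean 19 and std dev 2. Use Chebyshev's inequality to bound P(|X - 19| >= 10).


k = 10/2 = 5
Chebyshev: P(|X-mu| >= k*sigma) <= 1/k^2 = 1/5^2 = 1/25

1/25


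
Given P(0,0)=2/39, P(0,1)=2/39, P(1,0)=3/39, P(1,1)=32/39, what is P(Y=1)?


P(Y=1) = P(0,1)+P(1,1) = 2/39 + 32/39 = 34/39

34/39


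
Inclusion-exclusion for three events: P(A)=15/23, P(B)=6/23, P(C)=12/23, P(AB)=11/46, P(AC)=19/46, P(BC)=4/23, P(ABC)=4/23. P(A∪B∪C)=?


P(A∪B∪C) = P(A)+P(B)+P(C) - P(AB)-P(AC)-P(BC) + P(ABC)
= 15/23+6/23+12/23 - 11/46-19/46-4/23 + 4/23
= 18/23

18/23


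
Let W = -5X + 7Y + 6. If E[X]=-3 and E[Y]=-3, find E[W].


E[-5X + 7Y + 6] = -5*E[X] + 7*E[Y] + 6
= (-5)*(-3) + (7)*(-3) + (6)
= 15 - 21 + 6 = 0

0


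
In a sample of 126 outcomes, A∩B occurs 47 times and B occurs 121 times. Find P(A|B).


P(A|B) = P(A∩B)/P(B) = (47/126)/(121/126) = 47/121

47/121


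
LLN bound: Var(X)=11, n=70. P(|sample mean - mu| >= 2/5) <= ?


Var(Xbar) = Var(X)/n = 11/70
Chebyshev: P(|Xbar-mu| >= 2/5) <= Var(Xbar)/(2/5)^2 = (11/70)/(4/25) = 55/56

55/56


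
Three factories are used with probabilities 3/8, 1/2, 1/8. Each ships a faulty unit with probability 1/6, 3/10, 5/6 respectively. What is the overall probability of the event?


P(A) = P(A|B1)P(B1) + P(A|B2)P(B2) + P(A|B3)P(B3)
= 1/6*3/8 + 3/10*1/2 + 5/6*1/8
= 1/16 + 3/20 + 5/48 = 19/60

19/60


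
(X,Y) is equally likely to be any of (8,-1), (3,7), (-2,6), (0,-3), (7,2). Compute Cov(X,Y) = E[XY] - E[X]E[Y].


E[X]=16/5, E[Y]=11/5, E[XY]=3
Cov(X,Y) = E[XY] - E[X]E[Y] = 3 - 16/5*11/5 = -101/25

-101/25


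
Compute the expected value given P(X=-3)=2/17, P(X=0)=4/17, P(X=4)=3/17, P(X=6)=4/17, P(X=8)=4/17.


E[X] = sum(x * P(x))
= -3*2/17 + 0*4/17 + 4*3/17 + 6*4/17 + 8*4/17
= 62/17

62/17


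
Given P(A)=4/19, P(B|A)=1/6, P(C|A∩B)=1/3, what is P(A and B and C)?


P(A∩B∩C) = P(A) * P(B|A) * P(C|A∩B)
= 4/19 * 1/6 * 1/3
= 2/57 * 1/3 = 2/171

2/171


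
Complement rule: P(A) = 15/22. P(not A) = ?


P(A') = 1 - P(A) = 1 - 15/22 = 7/22

7/22


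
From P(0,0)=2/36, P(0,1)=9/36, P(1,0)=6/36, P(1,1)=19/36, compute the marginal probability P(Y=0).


P(Y=0) = P(0,0)+P(1,0) = 2/36 + 6/36 = 8/36 = 2/9

2/9


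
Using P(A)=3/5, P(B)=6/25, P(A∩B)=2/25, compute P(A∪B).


P(A∪B) = P(A) + P(B) - P(A∩B)
= 3/5 + 6/25 - 2/25 = 19/25

19/25


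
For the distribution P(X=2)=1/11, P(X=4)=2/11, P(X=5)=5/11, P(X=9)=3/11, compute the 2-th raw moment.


E[X^2] = sum(x^2 * P(x))
= 4*1/11 + 16*2/11 + 25*5/11 + 81*3/11
= 404/11

404/11


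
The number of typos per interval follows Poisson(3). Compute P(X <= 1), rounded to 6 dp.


P(X<=1) = e^(-3)*3^0/0! + e^(-3)*3^1/1!
≈ 0.0497870684 + 0.1493612051
= 0.1991482735
≈ 0.199148

0.199148


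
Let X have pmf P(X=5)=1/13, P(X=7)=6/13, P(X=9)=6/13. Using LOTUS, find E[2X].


E[2X] = sum(g(x)*P(x))
= 10*1/13 + 14*6/13 + 18*6/13
= 202/13

202/13


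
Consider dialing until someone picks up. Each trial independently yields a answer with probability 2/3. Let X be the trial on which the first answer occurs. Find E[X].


For geometric (trials until first success), E[X] = 1/p = 1/(2/3) = 3/2

3/2


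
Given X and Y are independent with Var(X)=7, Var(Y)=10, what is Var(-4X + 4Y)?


Independence => Cov(X,Y)=0
Var(-4X + 4Y) = (-4)^2*Var(X) + 4^2*Var(Y)
= 16*7 + 16*10 = 272

272


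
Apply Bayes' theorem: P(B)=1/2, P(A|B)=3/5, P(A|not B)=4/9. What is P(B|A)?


P(A) = P(A|B)P(B) + P(A|B')P(B') = 3/5*1/2 + 4/9*1/2 = 47/90
P(B|A) = P(A|B)P(B)/P(A) = (3/10)/(47/90) = 27/47

27/47


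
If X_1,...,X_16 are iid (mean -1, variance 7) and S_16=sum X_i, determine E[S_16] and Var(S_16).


E[S_n] = n*mu = 16*-1 = -16
Var(S_n) = n*sigma^2 = 16*7 = 112

E[S_16]=-16, Var(S_16)=112


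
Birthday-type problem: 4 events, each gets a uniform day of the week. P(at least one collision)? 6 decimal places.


P(all different) = prod((7-i)/7 for i=0..3) = 0.349854
P(at least one match) = 1 - 0.349854 = 0.650146

0.650146


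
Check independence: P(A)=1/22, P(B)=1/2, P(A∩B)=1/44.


P(A)*P(B) = 1/22*1/2 = 1/44
P(A∩B) = 1/44, which equals P(A)P(B), so independent

Yes, A and B are independent


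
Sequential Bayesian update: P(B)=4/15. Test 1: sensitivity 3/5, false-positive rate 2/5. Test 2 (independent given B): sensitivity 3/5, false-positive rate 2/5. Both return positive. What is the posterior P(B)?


After test 1: P(+) = 3/5*4/15 + 2/5*11/15 = 34/75
P(B|+) = (4/25)/(34/75) = 6/17
After test 2 (use post1 as new prior): P(+) = 3/5*6/17 + 2/5*11/17 = 8/17
P(B|+,+) = (18/85)/(8/17) = 9/20

9/20


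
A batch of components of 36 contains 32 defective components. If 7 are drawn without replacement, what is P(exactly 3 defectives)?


P(X=3) = C(32,3)*C(4,4) / C(36,7)
= 4960*1 / 8347680
= 4960/8347680 = 1/1683

1/1683


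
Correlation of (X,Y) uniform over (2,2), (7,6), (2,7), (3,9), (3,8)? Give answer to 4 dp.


Cov(X,Y) = 0.4400, Var(X) = 3.4400, Var(Y) = 5.8400
rho = Cov/(sqrt(VarX)*sqrt(VarY)) = 0.0982

0.0982


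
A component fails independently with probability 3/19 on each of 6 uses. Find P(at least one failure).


P(at least one) = 1 - P(none)
P(none) = (1 - 3/19)^6 = (16/19)^6 = 16777216/47045881
P(at least one) = 1 - 16777216/47045881 = 30268665/47045881

30268665/47045881


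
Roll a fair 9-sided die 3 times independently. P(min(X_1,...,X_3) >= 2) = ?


P(min >= 2) = P(all X_i >= 2) = (P(X_1 >= 2))^3
= (8/9)^3 = 512/729

512/729


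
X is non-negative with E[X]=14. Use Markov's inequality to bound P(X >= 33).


Markov: P(X >= a) <= E[X]/a
P(X >= 33) <= 14/33

14/33


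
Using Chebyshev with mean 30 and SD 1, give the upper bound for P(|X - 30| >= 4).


k = 4/1 = 4
Chebyshev: P(|X-mu| >= k*sigma) <= 1/k^2 = 1/4^2 = 1/16

1/16


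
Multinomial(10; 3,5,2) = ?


10! = 3628800
Denominator: 3!=6 * 5!=120 * 2!=2
Coefficient = 3628800 / 1440 = 2520

2520


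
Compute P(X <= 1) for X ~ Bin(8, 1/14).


P(X<=1) = P(X=0) + P(X=1)
= 815730721/1475789056 + 62748517/184473632
= 188245551/210827008

188245551/210827008
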